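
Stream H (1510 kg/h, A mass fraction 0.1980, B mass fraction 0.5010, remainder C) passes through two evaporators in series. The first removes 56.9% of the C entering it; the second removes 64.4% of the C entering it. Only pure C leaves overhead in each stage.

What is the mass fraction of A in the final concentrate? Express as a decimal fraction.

0.2657

C in feed = 1510×0.301 = 454.51 kg/h.
After stage 1: C left = (1−0.569)×454.51 = 195.89; stream total = 1251.4 kg/h.
After stage 2: C left = (1−0.644)×195.89 = 69.738; final concentrate = 1125.2 kg/h.
A fraction = 298.98/1125.2 = 0.2657.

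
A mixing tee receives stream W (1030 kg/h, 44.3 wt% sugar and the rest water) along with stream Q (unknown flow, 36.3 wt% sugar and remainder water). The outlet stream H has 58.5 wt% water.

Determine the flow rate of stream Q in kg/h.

554.6 kg/h

Let Q be the unknown flow. Total out = 1030 + Q.
water balance: 573.71 + 0.637·Q = 0.585·(1030 + Q)
(0.637 − 0.585)·Q = 0.585×1030 − 573.71 = 28.84
Q = 28.84 / 0.052 = 554.62 kg/h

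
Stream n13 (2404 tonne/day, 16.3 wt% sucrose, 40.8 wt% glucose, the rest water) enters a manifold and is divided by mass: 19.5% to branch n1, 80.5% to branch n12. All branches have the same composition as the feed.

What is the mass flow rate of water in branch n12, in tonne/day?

830.2 tonne/day

Branch n12 total = 0.805×2404 = 1935.2 tonne/day.
water in n12 = 0.429×1935.2 = 830.21 tonne/day.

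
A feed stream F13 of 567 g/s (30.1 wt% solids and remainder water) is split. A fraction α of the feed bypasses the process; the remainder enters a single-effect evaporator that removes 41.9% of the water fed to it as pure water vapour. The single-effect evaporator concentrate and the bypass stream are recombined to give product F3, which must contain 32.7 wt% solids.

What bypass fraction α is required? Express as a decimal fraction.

All 567×0.301 = 170.67 g/s of solids reaches F3, so F3 = 170.67/0.327 = 521.92 g/s and vapour = 45.083 g/s.
The evaporator receives (1−α)·567 of feed at 0.699 water and removes 0.419 of that water:
0.419×0.699×(1−α)×567 = 45.083
(1−α) = 45.083/166.06 = 0.2715;  α = 0.7285.

0.729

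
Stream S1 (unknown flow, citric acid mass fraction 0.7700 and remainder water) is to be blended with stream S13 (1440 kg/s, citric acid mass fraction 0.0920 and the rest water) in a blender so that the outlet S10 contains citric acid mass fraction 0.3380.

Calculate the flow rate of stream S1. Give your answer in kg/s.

820 kg/s

Let S1 be the unknown flow. Total out = 1440 + S1.
citric acid balance: 132.48 + 0.770·S1 = 0.338·(1440 + S1)
(0.770 − 0.338)·S1 = 0.338×1440 − 132.48 = 354.24
S1 = 354.24 / 0.432 = 820 kg/s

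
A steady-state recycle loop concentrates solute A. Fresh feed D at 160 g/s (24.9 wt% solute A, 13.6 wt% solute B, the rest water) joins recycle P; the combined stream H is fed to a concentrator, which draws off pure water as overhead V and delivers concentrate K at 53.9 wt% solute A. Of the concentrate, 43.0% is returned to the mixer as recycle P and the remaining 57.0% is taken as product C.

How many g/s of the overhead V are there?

86.09 g/s

Overall solute A balance (none leaves overhead): solute A in fresh feed = solute A in product, i.e. 160×0.249 = (1−0.430)·K·0.539.
K = 39.84/(0.539×0.570) = 129.67 g/s.
Recycle P = 0.430×129.67 = 55.76 g/s.
Combined feed H = 160 + 55.76 = 215.76 g/s.
Overhead V = H − K = 215.76 − 129.67 = 86.085 g/s.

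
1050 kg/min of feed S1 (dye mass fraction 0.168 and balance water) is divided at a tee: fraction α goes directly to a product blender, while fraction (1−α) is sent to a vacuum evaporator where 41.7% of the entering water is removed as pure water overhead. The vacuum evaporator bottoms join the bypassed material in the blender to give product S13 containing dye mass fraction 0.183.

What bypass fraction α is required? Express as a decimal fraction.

0.764

All 1050×0.168 = 176.4 kg/min of dye reaches S13, so S13 = 176.4/0.183 = 963.93 kg/min and vapour = 86.066 kg/min.
The evaporator receives (1−α)·1050 of feed at 0.832 water and removes 0.417 of that water:
0.417×0.832×(1−α)×1050 = 86.066
(1−α) = 86.066/364.29 = 0.2363;  α = 0.7637.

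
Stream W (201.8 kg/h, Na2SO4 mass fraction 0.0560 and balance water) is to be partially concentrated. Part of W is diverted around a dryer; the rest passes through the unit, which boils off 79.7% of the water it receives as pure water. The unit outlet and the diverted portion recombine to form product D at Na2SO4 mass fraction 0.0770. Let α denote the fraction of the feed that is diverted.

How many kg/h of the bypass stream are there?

All 201.8×0.056 = 11.301 kg/h of Na2SO4 reaches D, so D = 11.301/0.077 = 146.76 kg/h and vapour = 55.036 kg/h.
The evaporator receives (1−α)·201.8 of feed at 0.944 water and removes 0.797 of that water:
0.797×0.944×(1−α)×201.8 = 55.036
(1−α) = 55.036/151.83 = 0.3625;  α = 0.6375.
Bypass flow = 0.6375×201.8 = 128.65 kg/h.

128.6 kg/h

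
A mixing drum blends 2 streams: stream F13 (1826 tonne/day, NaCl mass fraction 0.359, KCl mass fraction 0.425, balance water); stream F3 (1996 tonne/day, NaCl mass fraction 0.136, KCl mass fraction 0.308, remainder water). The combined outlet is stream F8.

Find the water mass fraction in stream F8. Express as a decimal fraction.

Total flow out = 1826 + 1996 = 3822 tonne/day.
water in = 1826×0.216 + 1996×0.556 = 1504.2 tonne/day.
water mass fraction in F8 = 1504.2/3822 = 0.394.

0.394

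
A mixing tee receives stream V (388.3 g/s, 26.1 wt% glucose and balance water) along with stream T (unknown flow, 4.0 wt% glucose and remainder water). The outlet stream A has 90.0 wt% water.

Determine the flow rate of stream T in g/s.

1042 g/s

Let T be the unknown flow. Total out = 388.3 + T.
water balance: 286.95 + 0.960·T = 0.900·(388.3 + T)
(0.960 − 0.900)·T = 0.900×388.3 − 286.95 = 62.516
T = 62.516 / 0.060 = 1041.9 g/s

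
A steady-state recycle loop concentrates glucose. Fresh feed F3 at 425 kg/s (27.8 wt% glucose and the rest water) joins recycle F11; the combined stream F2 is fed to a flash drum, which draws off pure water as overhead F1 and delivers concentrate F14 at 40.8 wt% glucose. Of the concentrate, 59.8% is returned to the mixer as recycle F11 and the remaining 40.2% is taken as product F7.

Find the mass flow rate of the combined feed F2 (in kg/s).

Overall glucose balance (none leaves overhead): glucose in fresh feed = glucose in product, i.e. 425×0.278 = (1−0.598)·F14·0.408.
F14 = 118.15/(0.408×0.402) = 720.36 kg/s.
Recycle F11 = 0.598×720.36 = 430.77 kg/s.
Combined feed F2 = 425 + 430.77 = 855.77 kg/s.

855.8 kg/s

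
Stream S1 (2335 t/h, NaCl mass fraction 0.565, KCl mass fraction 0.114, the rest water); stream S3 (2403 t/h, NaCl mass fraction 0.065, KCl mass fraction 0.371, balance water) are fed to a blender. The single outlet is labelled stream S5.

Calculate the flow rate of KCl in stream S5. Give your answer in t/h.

KCl out = KCl in = 2335×0.114 + 2403×0.371 = 1157.7 t/h.

1158 t/h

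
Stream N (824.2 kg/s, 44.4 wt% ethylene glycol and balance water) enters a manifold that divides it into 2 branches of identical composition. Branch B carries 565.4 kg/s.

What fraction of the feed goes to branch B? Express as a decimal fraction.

Fraction to B = 565.4/824.2 = 0.6860.

0.686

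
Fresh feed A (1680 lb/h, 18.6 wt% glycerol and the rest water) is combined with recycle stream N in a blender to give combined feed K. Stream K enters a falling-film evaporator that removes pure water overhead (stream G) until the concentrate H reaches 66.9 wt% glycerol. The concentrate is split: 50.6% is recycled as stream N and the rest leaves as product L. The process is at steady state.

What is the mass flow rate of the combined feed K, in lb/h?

Overall glycerol balance (none leaves overhead): glycerol in fresh feed = glycerol in product, i.e. 1680×0.186 = (1−0.506)·H·0.669.
H = 312.48/(0.669×0.494) = 945.52 lb/h.
Recycle N = 0.506×945.52 = 478.43 lb/h.
Combined feed K = 1680 + 478.43 = 2158.4 lb/h.

2158 lb/h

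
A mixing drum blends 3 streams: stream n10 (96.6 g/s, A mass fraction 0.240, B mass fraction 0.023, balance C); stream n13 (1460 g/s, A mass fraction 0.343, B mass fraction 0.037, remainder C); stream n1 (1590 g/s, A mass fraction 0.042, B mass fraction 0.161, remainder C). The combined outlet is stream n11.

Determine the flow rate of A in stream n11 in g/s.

590.7 g/s

A out = A in = 96.6×0.240 + 1460×0.343 + 1590×0.042 = 590.74 g/s.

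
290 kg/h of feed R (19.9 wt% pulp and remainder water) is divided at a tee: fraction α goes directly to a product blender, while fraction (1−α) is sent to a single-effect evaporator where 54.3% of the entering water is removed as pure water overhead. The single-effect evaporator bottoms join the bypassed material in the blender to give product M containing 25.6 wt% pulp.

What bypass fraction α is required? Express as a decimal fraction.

All 290×0.199 = 57.71 kg/h of pulp reaches M, so M = 57.71/0.256 = 225.43 kg/h and vapour = 64.57 kg/h.
The evaporator receives (1−α)·290 of feed at 0.801 water and removes 0.543 of that water:
0.543×0.801×(1−α)×290 = 64.57
(1−α) = 64.57/126.13 = 0.5119;  α = 0.4881.

0.488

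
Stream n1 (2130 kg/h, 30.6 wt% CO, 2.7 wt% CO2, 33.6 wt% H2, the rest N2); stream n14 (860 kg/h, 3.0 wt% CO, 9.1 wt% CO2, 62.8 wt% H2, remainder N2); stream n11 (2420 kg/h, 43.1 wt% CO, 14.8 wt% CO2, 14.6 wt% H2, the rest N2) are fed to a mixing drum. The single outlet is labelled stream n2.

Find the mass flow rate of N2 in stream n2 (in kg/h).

1586 kg/h

N2 out = N2 in = 2130×0.331 + 860×0.251 + 2420×0.275 = 1586.4 kg/h.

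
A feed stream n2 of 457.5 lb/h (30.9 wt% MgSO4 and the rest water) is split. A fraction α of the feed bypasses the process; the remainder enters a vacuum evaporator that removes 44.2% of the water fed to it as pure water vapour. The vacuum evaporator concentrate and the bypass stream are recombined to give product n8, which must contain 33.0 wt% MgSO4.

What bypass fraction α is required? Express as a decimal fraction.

All 457.5×0.309 = 141.37 lb/h of MgSO4 reaches n8, so n8 = 141.37/0.330 = 428.39 lb/h and vapour = 29.114 lb/h.
The evaporator receives (1−α)·457.5 of feed at 0.691 water and removes 0.442 of that water:
0.442×0.691×(1−α)×457.5 = 29.114
(1−α) = 29.114/139.73 = 0.2084;  α = 0.7916.

0.792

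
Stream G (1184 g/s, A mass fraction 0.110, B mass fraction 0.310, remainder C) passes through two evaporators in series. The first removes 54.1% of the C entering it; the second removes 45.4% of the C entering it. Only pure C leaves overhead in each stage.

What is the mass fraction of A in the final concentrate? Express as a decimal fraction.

0.195

C in feed = 1184×0.580 = 686.72 g/s.
After stage 1: C left = (1−0.541)×686.72 = 315.2; stream total = 812.48 g/s.
After stage 2: C left = (1−0.454)×315.2 = 172.1; final concentrate = 669.38 g/s.
A fraction = 130.24/669.38 = 0.195.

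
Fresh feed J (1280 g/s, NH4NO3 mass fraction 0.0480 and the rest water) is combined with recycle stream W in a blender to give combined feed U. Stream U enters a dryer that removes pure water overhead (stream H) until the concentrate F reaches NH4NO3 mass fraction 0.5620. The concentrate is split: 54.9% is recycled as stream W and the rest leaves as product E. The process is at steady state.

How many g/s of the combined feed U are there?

1413 g/s

Overall NH4NO3 balance (none leaves overhead): NH4NO3 in fresh feed = NH4NO3 in product, i.e. 1280×0.048 = (1−0.549)·F·0.562.
F = 61.44/(0.562×0.451) = 242.4 g/s.
Recycle W = 0.549×242.4 = 133.08 g/s.
Combined feed U = 1280 + 133.08 = 1413.1 g/s.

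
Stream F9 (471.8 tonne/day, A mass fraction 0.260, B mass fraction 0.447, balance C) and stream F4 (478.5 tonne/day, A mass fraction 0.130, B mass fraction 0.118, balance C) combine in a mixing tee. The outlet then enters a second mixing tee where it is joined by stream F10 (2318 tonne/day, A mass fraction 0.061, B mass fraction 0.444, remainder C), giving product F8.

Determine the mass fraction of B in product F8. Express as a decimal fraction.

0.397

Overall, product flow = 3268.3 tonne/day.
B in = 471.8×0.447 + 478.5×0.118 + 2318×0.444 = 1296.5 tonne/day.
B fraction in F8 = 0.397.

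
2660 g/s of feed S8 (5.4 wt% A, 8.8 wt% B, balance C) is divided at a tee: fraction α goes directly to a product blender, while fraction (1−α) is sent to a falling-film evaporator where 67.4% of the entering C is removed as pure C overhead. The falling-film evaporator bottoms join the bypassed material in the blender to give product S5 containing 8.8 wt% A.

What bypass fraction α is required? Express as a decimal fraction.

0.332

All 2660×0.054 = 143.64 g/s of A reaches S5, so S5 = 143.64/0.088 = 1632.3 g/s and vapour = 1027.7 g/s.
The evaporator receives (1−α)·2660 of feed at 0.858 C and removes 0.674 of that C:
0.674×0.858×(1−α)×2660 = 1027.7
(1−α) = 1027.7/1538.3 = 0.6681;  α = 0.3319.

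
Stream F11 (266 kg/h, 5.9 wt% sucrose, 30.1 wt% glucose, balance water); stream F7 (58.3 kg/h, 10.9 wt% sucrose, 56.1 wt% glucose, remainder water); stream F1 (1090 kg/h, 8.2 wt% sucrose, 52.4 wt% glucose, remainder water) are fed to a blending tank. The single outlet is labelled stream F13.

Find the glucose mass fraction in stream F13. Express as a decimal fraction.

Total flow out = 266 + 58.3 + 1090 = 1414.3 kg/h.
glucose in = 266×0.301 + 58.3×0.561 + 1090×0.524 = 683.93 kg/h.
glucose mass fraction in F13 = 683.93/1414.3 = 0.484.

0.484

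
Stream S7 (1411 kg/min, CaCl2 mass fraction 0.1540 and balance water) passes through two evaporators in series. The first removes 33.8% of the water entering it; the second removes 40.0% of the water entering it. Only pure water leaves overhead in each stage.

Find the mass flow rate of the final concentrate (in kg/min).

water in feed = 1411×0.846 = 1193.7 kg/min.
After stage 1: water left = (1−0.338)×1193.7 = 790.23; stream total = 1007.5 kg/min.
After stage 2: water left = (1−0.400)×790.23 = 474.14; final concentrate = 691.43 kg/min.

691.4 kg/min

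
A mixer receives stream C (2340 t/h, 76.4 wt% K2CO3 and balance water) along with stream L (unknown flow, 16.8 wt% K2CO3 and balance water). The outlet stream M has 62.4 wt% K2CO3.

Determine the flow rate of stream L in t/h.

718.4 t/h

Let L be the unknown flow. Total out = 2340 + L.
K2CO3 balance: 1787.8 + 0.168·L = 0.624·(2340 + L)
(0.168 − 0.624)·L = 0.624×2340 − 1787.8 = -327.6
L = -327.6 / -0.456 = 718.42 t/h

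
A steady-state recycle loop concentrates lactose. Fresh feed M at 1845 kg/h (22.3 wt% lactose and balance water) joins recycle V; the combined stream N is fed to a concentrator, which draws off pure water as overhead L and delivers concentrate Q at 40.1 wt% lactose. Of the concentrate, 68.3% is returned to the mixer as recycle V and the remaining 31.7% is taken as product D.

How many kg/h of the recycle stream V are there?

2211 kg/h

Overall lactose balance (none leaves overhead): lactose in fresh feed = lactose in product, i.e. 1845×0.223 = (1−0.683)·Q·0.401.
Q = 411.44/(0.401×0.317) = 3236.7 kg/h.
Recycle V = 0.683×3236.7 = 2210.6 kg/h.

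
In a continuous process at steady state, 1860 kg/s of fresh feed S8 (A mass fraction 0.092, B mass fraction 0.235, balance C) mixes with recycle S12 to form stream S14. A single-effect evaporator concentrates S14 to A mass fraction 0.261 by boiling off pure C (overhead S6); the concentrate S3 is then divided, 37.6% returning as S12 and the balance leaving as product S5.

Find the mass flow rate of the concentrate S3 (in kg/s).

Overall A balance (none leaves overhead): A in fresh feed = A in product, i.e. 1860×0.092 = (1−0.376)·S3·0.261.
S3 = 171.12/(0.261×0.624) = 1050.7 kg/s.

1051 kg/s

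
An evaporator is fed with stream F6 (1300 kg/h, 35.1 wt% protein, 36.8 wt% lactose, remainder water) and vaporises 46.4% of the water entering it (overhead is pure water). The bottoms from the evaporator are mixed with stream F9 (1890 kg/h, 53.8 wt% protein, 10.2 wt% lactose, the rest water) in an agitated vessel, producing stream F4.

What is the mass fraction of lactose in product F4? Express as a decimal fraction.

Vapour removed = 0.464×0.281×1300 = 169.5 kg/h; concentrate = 1130.5 kg/h.
lactose reaching the mixer = 478.4 (from concentrate) + 1890×0.102 = 671.18 kg/h.
Product flow = 1130.5 + 1890 = 3020.5 kg/h; lactose fraction = 0.2222.

0.2222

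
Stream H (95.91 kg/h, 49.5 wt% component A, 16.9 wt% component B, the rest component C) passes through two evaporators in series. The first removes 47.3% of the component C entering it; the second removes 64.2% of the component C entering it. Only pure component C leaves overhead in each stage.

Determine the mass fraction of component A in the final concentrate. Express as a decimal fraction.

component C in feed = 95.91×0.336 = 32.226 kg/h.
After stage 1: component C left = (1−0.473)×32.226 = 16.983; stream total = 80.667 kg/h.
After stage 2: component C left = (1−0.642)×16.983 = 6.0799; final concentrate = 69.764 kg/h.
component A fraction = 47.475/69.764 = 0.681.

0.681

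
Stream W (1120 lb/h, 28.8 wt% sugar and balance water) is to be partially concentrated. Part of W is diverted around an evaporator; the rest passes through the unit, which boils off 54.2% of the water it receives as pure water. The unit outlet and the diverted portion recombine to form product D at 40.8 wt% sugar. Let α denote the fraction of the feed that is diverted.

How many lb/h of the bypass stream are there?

266.4 lb/h

All 1120×0.288 = 322.56 lb/h of sugar reaches D, so D = 322.56/0.408 = 790.59 lb/h and vapour = 329.41 lb/h.
The evaporator receives (1−α)·1120 of feed at 0.712 water and removes 0.542 of that water:
0.542×0.712×(1−α)×1120 = 329.41
(1−α) = 329.41/432.21 = 0.7622;  α = 0.2378.
Bypass flow = 0.2378×1120 = 266.39 lb/h.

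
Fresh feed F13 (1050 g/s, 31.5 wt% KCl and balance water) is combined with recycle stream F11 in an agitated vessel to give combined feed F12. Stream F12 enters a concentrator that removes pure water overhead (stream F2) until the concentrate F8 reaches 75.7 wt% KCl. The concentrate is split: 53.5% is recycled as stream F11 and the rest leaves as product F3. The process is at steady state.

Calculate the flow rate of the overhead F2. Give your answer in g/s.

Overall KCl balance (none leaves overhead): KCl in fresh feed = KCl in product, i.e. 1050×0.315 = (1−0.535)·F8·0.757.
F8 = 330.75/(0.757×0.465) = 939.62 g/s.
Recycle F11 = 0.535×939.62 = 502.7 g/s.
Combined feed F12 = 1050 + 502.7 = 1552.7 g/s.
Overhead F2 = F12 − F8 = 1552.7 − 939.62 = 613.08 g/s.

613.1 g/s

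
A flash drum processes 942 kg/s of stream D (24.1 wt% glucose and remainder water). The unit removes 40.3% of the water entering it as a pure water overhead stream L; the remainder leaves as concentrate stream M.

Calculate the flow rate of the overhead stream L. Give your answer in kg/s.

288.1 kg/s

water entering = 942×0.759 = 714.98 kg/s; overhead removed = 0.403×714.98 = 288.14 kg/s.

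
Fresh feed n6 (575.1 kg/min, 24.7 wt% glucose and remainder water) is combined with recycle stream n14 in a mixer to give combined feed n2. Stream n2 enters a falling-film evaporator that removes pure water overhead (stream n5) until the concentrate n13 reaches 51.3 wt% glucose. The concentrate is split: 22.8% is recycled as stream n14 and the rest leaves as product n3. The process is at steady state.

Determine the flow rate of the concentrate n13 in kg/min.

358.7 kg/min

Overall glucose balance (none leaves overhead): glucose in fresh feed = glucose in product, i.e. 575.1×0.247 = (1−0.228)·n13·0.513.
n13 = 142.05/(0.513×0.772) = 358.68 kg/min.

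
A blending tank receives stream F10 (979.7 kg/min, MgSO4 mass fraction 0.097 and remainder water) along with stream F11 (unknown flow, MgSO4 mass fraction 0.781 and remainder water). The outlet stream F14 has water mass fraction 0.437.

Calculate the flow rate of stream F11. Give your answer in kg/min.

2094 kg/min

Let F11 be the unknown flow. Total out = 979.7 + F11.
water balance: 884.67 + 0.219·F11 = 0.437·(979.7 + F11)
(0.219 − 0.437)·F11 = 0.437×979.7 − 884.67 = -456.54
F11 = -456.54 / -0.218 = 2094.2 kg/min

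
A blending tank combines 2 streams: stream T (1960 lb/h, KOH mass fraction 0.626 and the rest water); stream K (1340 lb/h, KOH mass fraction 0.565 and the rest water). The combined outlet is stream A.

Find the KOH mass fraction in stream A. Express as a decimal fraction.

0.601

Total flow out = 1960 + 1340 = 3300 lb/h.
KOH in = 1960×0.626 + 1340×0.565 = 1984.1 lb/h.
KOH mass fraction in A = 1984.1/3300 = 0.601.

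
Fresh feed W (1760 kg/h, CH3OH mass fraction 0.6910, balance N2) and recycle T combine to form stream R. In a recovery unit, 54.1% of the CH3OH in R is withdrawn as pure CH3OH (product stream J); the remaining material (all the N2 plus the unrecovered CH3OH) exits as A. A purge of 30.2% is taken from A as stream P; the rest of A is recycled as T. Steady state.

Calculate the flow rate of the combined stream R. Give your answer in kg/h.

N2 enters only via W and leaves only via the purge: 1760×0.309 = 0.302×(N2 in A), and the recovery unit passes all N2, so N2 in R = N2 in A = 1800.8 kg/h.
CH3OH in R: m_A = 1760×0.691 + (1−0.302)·(1−0.541)·m_A, so m_A = 1216.2/0.6796 = 1789.5 kg/h.
R = 1789.5 + 1800.8 = 3590.3 kg/h.

3590 kg/h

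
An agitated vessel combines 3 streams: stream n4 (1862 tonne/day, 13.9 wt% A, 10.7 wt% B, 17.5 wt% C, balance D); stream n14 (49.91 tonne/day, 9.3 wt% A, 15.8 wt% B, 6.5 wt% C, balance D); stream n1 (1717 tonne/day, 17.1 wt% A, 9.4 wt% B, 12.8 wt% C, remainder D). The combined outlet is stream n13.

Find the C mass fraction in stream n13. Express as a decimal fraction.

0.151

Total flow out = 1862 + 49.91 + 1717 = 3628.9 tonne/day.
C in = 1862×0.175 + 49.91×0.065 + 1717×0.128 = 548.87 tonne/day.
C mass fraction in n13 = 548.87/3628.9 = 0.151.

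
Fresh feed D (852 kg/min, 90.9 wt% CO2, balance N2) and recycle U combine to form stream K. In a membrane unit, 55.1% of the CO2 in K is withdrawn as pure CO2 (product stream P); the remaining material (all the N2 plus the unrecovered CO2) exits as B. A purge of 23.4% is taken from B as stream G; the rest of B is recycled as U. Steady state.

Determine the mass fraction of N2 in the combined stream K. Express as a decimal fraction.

0.219

N2 enters only via D and leaves only via the purge: 852×0.091 = 0.234×(N2 in B), and the membrane unit passes all N2, so N2 in K = N2 in B = 331.33 kg/min.
CO2 in K: m_A = 852×0.909 + (1−0.234)·(1−0.551)·m_A, so m_A = 774.47/0.6561 = 1180.5 kg/min.
K = 1180.5 + 331.33 = 1511.8 kg/min.
N2 fraction in K = 331.33/1511.8 = 0.219.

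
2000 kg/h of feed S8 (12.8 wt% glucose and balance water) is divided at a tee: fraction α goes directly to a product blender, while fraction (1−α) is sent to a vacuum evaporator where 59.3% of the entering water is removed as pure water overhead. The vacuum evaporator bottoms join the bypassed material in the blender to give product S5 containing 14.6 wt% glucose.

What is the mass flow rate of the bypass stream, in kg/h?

1523 kg/h

All 2000×0.128 = 256 kg/h of glucose reaches S5, so S5 = 256/0.146 = 1753.4 kg/h and vapour = 246.58 kg/h.
The evaporator receives (1−α)·2000 of feed at 0.872 water and removes 0.593 of that water:
0.593×0.872×(1−α)×2000 = 246.58
(1−α) = 246.58/1034.2 = 0.2384;  α = 0.7616.
Bypass flow = 0.7616×2000 = 1523.2 kg/h.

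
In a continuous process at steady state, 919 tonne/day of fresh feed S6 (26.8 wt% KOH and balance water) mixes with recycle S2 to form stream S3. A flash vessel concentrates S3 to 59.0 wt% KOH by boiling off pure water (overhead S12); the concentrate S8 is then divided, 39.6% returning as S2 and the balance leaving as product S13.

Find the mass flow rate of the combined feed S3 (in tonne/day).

1193 tonne/day

Overall KOH balance (none leaves overhead): KOH in fresh feed = KOH in product, i.e. 919×0.268 = (1−0.396)·S8·0.590.
S8 = 246.29/(0.590×0.604) = 691.13 tonne/day.
Recycle S2 = 0.396×691.13 = 273.69 tonne/day.
Combined feed S3 = 919 + 273.69 = 1192.7 tonne/day.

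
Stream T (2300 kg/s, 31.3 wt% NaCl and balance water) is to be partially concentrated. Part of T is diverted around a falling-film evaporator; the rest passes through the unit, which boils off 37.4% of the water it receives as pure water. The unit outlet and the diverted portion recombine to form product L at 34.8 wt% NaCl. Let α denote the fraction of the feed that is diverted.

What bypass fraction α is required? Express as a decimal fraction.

All 2300×0.313 = 719.9 kg/s of NaCl reaches L, so L = 719.9/0.348 = 2068.7 kg/s and vapour = 231.32 kg/s.
The evaporator receives (1−α)·2300 of feed at 0.687 water and removes 0.374 of that water:
0.374×0.687×(1−α)×2300 = 231.32
(1−α) = 231.32/590.96 = 0.3914;  α = 0.6086.

0.609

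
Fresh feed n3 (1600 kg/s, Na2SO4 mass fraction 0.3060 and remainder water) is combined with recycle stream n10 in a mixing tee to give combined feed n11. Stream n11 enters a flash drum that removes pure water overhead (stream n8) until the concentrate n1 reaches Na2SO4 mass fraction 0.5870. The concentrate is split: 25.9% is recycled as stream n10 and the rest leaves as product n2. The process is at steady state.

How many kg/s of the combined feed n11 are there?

1892 kg/s

Overall Na2SO4 balance (none leaves overhead): Na2SO4 in fresh feed = Na2SO4 in product, i.e. 1600×0.306 = (1−0.259)·n1·0.587.
n1 = 489.6/(0.587×0.741) = 1125.6 kg/s.
Recycle n10 = 0.259×1125.6 = 291.53 kg/s.
Combined feed n11 = 1600 + 291.53 = 1891.5 kg/s.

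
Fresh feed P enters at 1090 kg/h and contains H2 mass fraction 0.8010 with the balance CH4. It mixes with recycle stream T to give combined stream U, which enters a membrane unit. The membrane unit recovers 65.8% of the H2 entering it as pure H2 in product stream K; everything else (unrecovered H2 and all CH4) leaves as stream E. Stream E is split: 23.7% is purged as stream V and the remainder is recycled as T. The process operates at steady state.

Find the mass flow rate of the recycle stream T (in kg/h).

CH4 enters only via P and leaves only via the purge: 1090×0.199 = 0.237×(CH4 in E), and the membrane unit passes all CH4, so CH4 in U = CH4 in E = 915.23 kg/h.
H2 in U: m_A = 1090×0.801 + (1−0.237)·(1−0.658)·m_A, so m_A = 873.09/0.7391 = 1181.4 kg/h.
E = (1−0.658)×1181.4 + 915.23 = 1319.3 kg/h.
Recycle T = (1−0.237)×1319.3 = 1006.6 kg/h.

1007 kg/h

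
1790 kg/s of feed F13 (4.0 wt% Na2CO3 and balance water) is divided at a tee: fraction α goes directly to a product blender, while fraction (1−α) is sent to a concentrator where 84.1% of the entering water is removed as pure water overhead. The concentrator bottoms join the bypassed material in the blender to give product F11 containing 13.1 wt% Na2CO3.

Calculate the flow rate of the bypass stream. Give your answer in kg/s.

249.9 kg/s

All 1790×0.040 = 71.6 kg/s of Na2CO3 reaches F11, so F11 = 71.6/0.131 = 546.56 kg/s and vapour = 1243.4 kg/s.
The evaporator receives (1−α)·1790 of feed at 0.960 water and removes 0.841 of that water:
0.841×0.960×(1−α)×1790 = 1243.4
(1−α) = 1243.4/1445.2 = 0.8604;  α = 0.1396.
Bypass flow = 0.1396×1790 = 249.88 kg/s.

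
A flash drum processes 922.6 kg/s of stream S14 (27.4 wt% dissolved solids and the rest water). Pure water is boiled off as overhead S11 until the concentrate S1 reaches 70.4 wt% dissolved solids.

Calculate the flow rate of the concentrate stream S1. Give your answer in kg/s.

359.1 kg/s

dissolved solids is conserved: 922.6×0.274 = 252.79 kg/s all reports to the concentrate.
Concentrate = 252.79/(target fraction) = 359.08 kg/s.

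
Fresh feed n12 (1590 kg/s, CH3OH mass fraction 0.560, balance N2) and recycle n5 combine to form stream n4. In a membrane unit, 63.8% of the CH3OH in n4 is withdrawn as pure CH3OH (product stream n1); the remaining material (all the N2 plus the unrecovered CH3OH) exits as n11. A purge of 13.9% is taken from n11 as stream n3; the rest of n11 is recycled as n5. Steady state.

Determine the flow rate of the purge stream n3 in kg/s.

N2 enters only via n12 and leaves only via the purge: 1590×0.440 = 0.139×(N2 in n11), and the membrane unit passes all N2, so N2 in n4 = N2 in n11 = 5033.1 kg/s.
CH3OH in n4: m_A = 1590×0.560 + (1−0.139)·(1−0.638)·m_A, so m_A = 890.4/0.6883 = 1293.6 kg/s.
n11 = (1−0.638)×1293.6 + 5033.1 = 5501.4 kg/s.
Purge n3 = 0.139×5501.4 = 764.69 kg/s.

764.7 kg/s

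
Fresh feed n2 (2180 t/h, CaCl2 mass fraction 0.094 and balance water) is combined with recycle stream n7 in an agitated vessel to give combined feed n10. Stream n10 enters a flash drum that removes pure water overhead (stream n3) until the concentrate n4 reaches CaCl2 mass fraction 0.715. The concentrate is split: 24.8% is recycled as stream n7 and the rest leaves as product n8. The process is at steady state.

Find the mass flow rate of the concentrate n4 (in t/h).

381.1 t/h

Overall CaCl2 balance (none leaves overhead): CaCl2 in fresh feed = CaCl2 in product, i.e. 2180×0.094 = (1−0.248)·n4·0.715.
n4 = 204.92/(0.715×0.752) = 381.12 t/h.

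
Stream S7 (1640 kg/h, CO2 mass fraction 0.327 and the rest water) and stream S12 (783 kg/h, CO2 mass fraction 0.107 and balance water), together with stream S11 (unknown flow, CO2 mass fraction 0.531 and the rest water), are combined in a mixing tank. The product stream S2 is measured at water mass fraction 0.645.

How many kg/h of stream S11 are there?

1364 kg/h

Let S11 be the unknown flow. Total out = 2423 + S11.
water balance: 1802.9 + 0.469·S11 = 0.645·(2423 + S11)
(0.469 − 0.645)·S11 = 0.645×2423 − 1802.9 = -240.1
S11 = -240.1 / -0.176 = 1364.2 kg/h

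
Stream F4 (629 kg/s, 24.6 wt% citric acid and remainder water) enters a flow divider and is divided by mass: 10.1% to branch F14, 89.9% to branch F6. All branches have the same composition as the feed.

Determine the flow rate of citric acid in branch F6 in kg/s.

139.1 kg/s

Branch F6 total = 0.899×629 = 565.47 kg/s.
citric acid in F6 = 0.246×565.47 = 139.11 kg/s.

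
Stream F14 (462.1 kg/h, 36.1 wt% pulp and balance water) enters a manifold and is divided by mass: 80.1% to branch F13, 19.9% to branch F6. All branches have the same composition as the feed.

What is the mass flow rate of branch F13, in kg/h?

370.1 kg/h

Branch F13 flow = 0.801×462.1 = 370.14 kg/h.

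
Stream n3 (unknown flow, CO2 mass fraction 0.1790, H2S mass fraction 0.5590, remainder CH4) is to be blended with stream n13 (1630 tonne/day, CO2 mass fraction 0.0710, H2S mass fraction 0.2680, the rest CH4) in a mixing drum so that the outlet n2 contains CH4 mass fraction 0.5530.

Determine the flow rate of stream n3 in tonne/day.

Let n3 be the unknown flow. Total out = 1630 + n3.
CH4 balance: 1077.4 + 0.262·n3 = 0.553·(1630 + n3)
(0.262 − 0.553)·n3 = 0.553×1630 − 1077.4 = -176.04
n3 = -176.04 / -0.291 = 604.95 tonne/day

604.9 tonne/day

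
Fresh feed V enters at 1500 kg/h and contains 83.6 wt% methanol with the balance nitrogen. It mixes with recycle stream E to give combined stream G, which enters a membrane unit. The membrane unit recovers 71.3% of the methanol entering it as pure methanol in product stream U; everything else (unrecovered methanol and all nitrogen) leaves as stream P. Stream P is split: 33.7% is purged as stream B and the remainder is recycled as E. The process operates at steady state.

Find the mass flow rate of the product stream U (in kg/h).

methanol in G: m_A = 1500×0.836 + (1−0.337)·(1−0.713)·m_A, so m_A = 1254/0.8097 = 1548.7 kg/h.
Product U = 0.713×1548.7 = 1104.2 kg/h.

1104 kg/h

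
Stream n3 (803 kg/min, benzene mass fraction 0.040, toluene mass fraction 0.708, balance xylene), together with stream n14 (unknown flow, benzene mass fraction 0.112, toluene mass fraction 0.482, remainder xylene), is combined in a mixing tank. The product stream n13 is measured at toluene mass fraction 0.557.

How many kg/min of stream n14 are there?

Let n14 be the unknown flow. Total out = 803 + n14.
toluene balance: 568.52 + 0.482·n14 = 0.557·(803 + n14)
(0.482 − 0.557)·n14 = 0.557×803 − 568.52 = -121.25
n14 = -121.25 / -0.075 = 1616.7 kg/min

1617 kg/min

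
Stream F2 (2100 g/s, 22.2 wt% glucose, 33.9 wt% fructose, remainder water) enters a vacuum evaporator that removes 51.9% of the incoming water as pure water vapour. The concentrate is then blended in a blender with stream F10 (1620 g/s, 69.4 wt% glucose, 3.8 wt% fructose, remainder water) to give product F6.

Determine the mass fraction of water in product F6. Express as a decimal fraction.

0.271

Vapour removed = 0.519×0.439×2100 = 478.47 g/s; concentrate = 1621.5 g/s.
water reaching the mixer = 443.43 (from concentrate) + 1620×0.268 = 877.59 g/s.
Product flow = 1621.5 + 1620 = 3241.5 g/s; water fraction = 0.271.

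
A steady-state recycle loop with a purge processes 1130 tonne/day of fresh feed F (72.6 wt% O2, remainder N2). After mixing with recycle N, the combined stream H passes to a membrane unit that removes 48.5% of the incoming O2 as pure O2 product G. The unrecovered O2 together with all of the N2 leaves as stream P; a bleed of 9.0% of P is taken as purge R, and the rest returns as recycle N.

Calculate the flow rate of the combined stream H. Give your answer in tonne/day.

4984 tonne/day

N2 enters only via F and leaves only via the purge: 1130×0.274 = 0.090×(N2 in P), and the membrane unit passes all N2, so N2 in H = N2 in P = 3440.2 tonne/day.
O2 in H: m_A = 1130×0.726 + (1−0.090)·(1−0.485)·m_A, so m_A = 820.38/0.5313 = 1544 tonne/day.
H = 1544 + 3440.2 = 4984.2 tonne/day.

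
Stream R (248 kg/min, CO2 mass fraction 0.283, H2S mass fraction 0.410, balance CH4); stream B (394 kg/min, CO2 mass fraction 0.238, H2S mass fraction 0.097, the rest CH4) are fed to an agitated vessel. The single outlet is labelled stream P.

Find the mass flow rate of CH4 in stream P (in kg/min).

CH4 out = CH4 in = 248×0.307 + 394×0.665 = 338.15 kg/min.

338.1 kg/min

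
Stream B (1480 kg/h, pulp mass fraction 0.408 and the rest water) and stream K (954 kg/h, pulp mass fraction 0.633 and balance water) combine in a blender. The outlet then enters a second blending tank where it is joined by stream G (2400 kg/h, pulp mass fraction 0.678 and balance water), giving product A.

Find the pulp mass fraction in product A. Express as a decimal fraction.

Overall, product flow = 4834 kg/h.
pulp in = 1480×0.408 + 954×0.633 + 2400×0.678 = 2834.9 kg/h.
pulp fraction in A = 0.586.

0.586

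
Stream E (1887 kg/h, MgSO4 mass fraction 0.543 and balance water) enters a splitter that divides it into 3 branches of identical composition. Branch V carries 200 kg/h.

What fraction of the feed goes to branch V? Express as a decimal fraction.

Fraction to V = 200/1887 = 0.1060.

0.106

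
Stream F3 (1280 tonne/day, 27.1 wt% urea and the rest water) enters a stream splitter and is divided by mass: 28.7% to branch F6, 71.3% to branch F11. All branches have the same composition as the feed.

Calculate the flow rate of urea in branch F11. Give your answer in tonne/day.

247.3 tonne/day

Branch F11 total = 0.713×1280 = 912.64 tonne/day.
urea in F11 = 0.271×912.64 = 247.33 tonne/day.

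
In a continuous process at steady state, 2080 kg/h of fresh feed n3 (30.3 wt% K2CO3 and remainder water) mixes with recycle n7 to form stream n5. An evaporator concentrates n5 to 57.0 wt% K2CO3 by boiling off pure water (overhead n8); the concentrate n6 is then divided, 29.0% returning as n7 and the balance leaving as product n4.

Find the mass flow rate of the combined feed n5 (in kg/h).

Overall K2CO3 balance (none leaves overhead): K2CO3 in fresh feed = K2CO3 in product, i.e. 2080×0.303 = (1−0.290)·n6·0.570.
n6 = 630.24/(0.570×0.710) = 1557.3 kg/h.
Recycle n7 = 0.290×1557.3 = 451.62 kg/h.
Combined feed n5 = 2080 + 451.62 = 2531.6 kg/h.

2532 kg/h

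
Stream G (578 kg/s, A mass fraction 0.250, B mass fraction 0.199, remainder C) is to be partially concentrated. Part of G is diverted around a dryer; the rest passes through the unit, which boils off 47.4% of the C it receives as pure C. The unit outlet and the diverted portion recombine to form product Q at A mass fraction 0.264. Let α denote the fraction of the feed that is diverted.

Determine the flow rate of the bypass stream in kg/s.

460.6 kg/s

All 578×0.250 = 144.5 kg/s of A reaches Q, so Q = 144.5/0.264 = 547.35 kg/s and vapour = 30.652 kg/s.
The evaporator receives (1−α)·578 of feed at 0.551 C and removes 0.474 of that C:
0.474×0.551×(1−α)×578 = 30.652
(1−α) = 30.652/150.96 = 0.2030;  α = 0.7970.
Bypass flow = 0.7970×578 = 460.64 kg/s.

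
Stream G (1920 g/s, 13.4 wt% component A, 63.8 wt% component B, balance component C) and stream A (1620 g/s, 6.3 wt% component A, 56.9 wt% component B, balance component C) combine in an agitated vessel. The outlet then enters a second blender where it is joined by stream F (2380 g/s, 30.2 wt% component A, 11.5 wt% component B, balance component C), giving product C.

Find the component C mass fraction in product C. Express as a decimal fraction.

0.4090

Overall, product flow = 5920 g/s.
component C in = 1920×0.228 + 1620×0.368 + 2380×0.583 = 2421.5 g/s.
component C fraction in C = 0.4090.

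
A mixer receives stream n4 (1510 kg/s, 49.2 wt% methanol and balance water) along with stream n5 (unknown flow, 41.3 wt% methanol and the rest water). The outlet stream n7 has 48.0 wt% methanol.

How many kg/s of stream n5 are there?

Let n5 be the unknown flow. Total out = 1510 + n5.
methanol balance: 742.92 + 0.413·n5 = 0.480·(1510 + n5)
(0.413 − 0.480)·n5 = 0.480×1510 − 742.92 = -18.12
n5 = -18.12 / -0.067 = 270.45 kg/s

270.4 kg/s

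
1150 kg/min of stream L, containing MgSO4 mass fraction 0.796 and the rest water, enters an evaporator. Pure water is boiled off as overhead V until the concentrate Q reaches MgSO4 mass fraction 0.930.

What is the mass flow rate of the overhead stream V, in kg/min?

165.7 kg/min

MgSO4 is conserved: 1150×0.796 = 915.4 kg/min all reports to the concentrate.
Concentrate = 915.4/(target fraction) = 984.3 kg/min.
Overhead = 1150 − 984.3 = 165.7 kg/min.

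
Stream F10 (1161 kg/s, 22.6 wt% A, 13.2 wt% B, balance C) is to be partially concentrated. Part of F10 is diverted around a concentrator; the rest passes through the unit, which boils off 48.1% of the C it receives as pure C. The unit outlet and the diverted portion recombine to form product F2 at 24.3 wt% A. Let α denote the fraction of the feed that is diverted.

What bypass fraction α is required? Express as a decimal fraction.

All 1161×0.226 = 262.39 kg/s of A reaches F2, so F2 = 262.39/0.243 = 1079.8 kg/s and vapour = 81.222 kg/s.
The evaporator receives (1−α)·1161 of feed at 0.642 C and removes 0.481 of that C:
0.481×0.642×(1−α)×1161 = 81.222
(1−α) = 81.222/358.52 = 0.2265;  α = 0.7735.

0.773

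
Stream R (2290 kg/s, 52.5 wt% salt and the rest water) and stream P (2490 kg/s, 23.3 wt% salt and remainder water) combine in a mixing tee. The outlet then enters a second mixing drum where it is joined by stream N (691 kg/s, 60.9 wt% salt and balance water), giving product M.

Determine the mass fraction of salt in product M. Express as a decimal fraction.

0.4027

Overall, product flow = 5471 kg/s.
salt in = 2290×0.525 + 2490×0.233 + 691×0.609 = 2203.2 kg/s.
salt fraction in M = 0.4027.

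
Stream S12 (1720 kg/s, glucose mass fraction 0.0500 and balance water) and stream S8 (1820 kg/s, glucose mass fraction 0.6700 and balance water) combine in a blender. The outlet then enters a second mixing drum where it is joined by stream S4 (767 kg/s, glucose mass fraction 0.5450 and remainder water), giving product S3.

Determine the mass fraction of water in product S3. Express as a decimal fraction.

0.5999

Overall, product flow = 4307 kg/s.
water in = 1720×0.950 + 1820×0.330 + 767×0.455 = 2583.6 kg/s.
water fraction in S3 = 0.5999.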